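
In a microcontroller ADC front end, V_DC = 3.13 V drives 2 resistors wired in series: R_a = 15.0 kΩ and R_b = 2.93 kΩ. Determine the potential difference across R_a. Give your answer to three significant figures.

Total series resistance ΣR = 15.0 + 2.93 = 17.93 kΩ.
By the voltage-divider rule, V = 3.13 × 15.00/17.93 = 2.619 V.

V ≈ 2.62 V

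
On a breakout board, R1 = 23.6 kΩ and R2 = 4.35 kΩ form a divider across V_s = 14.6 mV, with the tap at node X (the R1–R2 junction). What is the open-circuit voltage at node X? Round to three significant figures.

V_th ≈ 2.27 mV

Open-circuit (no load on X): V_th = V_s · R2/(R1 + R2) = 14.6 × 4.35/(23.60 + 4.35) = 2.272 mV.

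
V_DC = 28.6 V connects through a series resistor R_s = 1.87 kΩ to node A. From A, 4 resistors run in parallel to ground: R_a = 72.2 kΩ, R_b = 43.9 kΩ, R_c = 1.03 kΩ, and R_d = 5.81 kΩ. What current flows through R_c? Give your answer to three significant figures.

Combine the parallel branches: R_p = (1/72.2 + 1/43.9 + 1/1.03 + 1/5.81)⁻¹ = 0.8477 kΩ.
V_A = 28.6 × 0.8477/2.718 = 8.921 V.
I(R_c) = V_A / R_c = 8.921/1.03 = 8.661 mA.

I ≈ 8.66 mA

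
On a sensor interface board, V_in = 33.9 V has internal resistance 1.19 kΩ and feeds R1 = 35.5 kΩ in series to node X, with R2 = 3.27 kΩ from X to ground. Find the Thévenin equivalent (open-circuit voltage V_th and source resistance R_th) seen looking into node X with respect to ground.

R1' = 1.19 + 35.5 = 36.69 kΩ (source resistance + R1).
Open-circuit (no load on X): V_th = V_in · R2/(R1' + R2) = 33.9 × 3.27/(36.69 + 3.27) = 2.774 V.
Zeroing V_in shorts the top of R1' to ground, so R_th = R1' ‖ R2 = 3.002 kΩ.

V_th ≈ 2.77 V, R_th ≈ 3.00 kΩ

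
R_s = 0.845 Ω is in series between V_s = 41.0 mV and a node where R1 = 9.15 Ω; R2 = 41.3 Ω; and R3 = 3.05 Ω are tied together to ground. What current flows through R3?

Equivalent of the parallel group: R_p = 2.167 Ω.
V_A by voltage divider: V_A = 41.0 × 2.167/(0.845 + 2.167) = 29.50 mV.
Branch current I = V_A/R3 = 29.50/3.05 = 9.672 mA.

I ≈ 9.67 mA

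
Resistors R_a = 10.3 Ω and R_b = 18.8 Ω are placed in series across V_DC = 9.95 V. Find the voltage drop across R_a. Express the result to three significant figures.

V ≈ 3.52 V

Series total: ΣR = 10.3 + 18.8 = 29.10 Ω.
Voltage divider: V = V_DC · (10.30 / 29.10) = 9.95 × 0.3540 = 3.522 V.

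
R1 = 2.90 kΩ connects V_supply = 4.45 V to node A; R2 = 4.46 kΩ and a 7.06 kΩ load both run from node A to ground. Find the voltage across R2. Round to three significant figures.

R2 ‖ R_L = (4.46 × 7.06)/(4.46 + 7.06) = 2.733 kΩ.
Voltage divider with the loaded lower leg: V_out = 4.45 × 2.733/(2.90 + 2.733) = 4.45 × 0.4852 = 2.159 V.

V_out ≈ 2.16 V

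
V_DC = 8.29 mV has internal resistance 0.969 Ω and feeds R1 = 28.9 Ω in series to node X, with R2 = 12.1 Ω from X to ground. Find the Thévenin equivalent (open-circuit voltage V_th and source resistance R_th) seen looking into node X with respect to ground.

V_th ≈ 2.39 mV, R_th ≈ 8.61 Ω

R1' = 0.969 + 28.9 = 29.87 Ω (source resistance + R1).
Open-circuit (no load on X): V_th = V_DC · R2/(R1' + R2) = 8.29 × 12.1/(29.87 + 12.1) = 2.390 mV.
Looking into X with the source shorted: R_th = R1'·R2/(R1'+R2) = 29.87 × 12.1/41.97 = 8.611 Ω.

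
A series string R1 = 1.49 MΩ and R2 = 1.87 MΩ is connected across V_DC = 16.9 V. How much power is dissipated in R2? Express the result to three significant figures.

P ≈ 47.3 µW

Series current I = V_DC/ΣR = 16.9/3.360 = 5.030 µA.
P(R2) = I²·R2 = (5.030)² × 1.87 = 47.31 µW.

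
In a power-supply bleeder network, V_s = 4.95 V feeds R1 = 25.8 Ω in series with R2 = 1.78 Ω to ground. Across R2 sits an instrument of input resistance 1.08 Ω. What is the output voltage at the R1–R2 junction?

V_out ≈ 0.126 V

First combine the lower leg with the load: R2 ‖ R_L = 0.6722 Ω.
Voltage divider with the loaded lower leg: V_out = 4.95 × 0.6722/(25.8 + 0.6722) = 4.95 × 0.02539 = 0.1257 V.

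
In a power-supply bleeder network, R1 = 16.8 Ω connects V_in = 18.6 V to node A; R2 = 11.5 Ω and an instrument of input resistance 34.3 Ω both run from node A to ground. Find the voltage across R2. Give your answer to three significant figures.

V_out ≈ 6.30 V

R2 ‖ R_L = (11.5 × 34.3)/(11.5 + 34.3) = 8.612 Ω.
Now apply the divider: V_out = 18.6 × 0.3389 = 6.304 V.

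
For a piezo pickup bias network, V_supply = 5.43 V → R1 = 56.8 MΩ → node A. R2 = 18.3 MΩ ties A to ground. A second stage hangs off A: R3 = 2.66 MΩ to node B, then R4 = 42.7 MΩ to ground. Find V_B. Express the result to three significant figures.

Node A sees R2 in parallel with the series input of stage 2, R3 + R4 = 45.36 MΩ.
Effective lower resistance at A: R2 ‖ 45.36 = 13.04 MΩ.
V_A = 5.43 × 13.04/(56.8 + 13.04) = 1.014 V.
Then the unloaded second divider: V_B = V_A × R4/(R3+R4) = 1.014 × 0.9414 = 0.9544 V.

V_B ≈ 0.954 V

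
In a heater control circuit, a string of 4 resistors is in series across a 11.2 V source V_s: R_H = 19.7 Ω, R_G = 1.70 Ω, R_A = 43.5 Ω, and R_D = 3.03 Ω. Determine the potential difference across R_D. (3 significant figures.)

Total series resistance ΣR = 19.7 + 1.70 + 43.5 + 3.03 = 67.93 Ω.
V = V_s · R/ΣR = 11.2 × 0.04460 = 0.4996 V.

V ≈ 0.500 V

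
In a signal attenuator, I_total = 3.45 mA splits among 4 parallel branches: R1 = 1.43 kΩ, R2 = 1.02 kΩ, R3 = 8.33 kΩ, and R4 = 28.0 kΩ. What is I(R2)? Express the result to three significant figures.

I ≈ 1.84 mA

Conductances: ΣG = 1/1.43 + 1/1.02 + 1/8.33 + 1/28.0 = 1.835 (1/kΩ).
Current divider: I(R2) = I_total · G_k/ΣG = 3.45 × (0.9804/1.835) = 3.45 × 0.5341 = 1.843 mA.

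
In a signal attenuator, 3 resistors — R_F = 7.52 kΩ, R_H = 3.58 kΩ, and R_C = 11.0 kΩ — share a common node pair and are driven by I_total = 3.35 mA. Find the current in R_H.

ΣG = 1/7.52 + 1/3.58 + 1/11.0 = 0.5032.
Current divider: I(R_H) = I_total · G_k/ΣG = 3.35 × (0.2793/0.5032) = 3.35 × 0.5551 = 1.860 mA.

I ≈ 1.86 mA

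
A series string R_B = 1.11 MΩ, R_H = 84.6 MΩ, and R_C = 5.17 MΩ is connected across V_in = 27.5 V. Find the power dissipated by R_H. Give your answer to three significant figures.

P ≈ 7.75 µW

The common current is I = 27.5/90.88 = 0.3026 µA.
P(R_H) = I²·R_H = (0.3026)² × 84.6 = 7.746 µW.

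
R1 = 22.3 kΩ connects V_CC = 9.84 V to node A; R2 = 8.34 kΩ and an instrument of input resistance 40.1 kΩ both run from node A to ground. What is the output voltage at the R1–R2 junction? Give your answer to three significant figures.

The load sits in parallel with R2, giving an effective lower resistance R2' = R2·R_L/(R2+R_L) = 6.904 kΩ.
Voltage divider with the loaded lower leg: V_out = 9.84 × 6.904/(22.3 + 6.904) = 9.84 × 0.2364 = 2.326 V.

V_out ≈ 2.33 V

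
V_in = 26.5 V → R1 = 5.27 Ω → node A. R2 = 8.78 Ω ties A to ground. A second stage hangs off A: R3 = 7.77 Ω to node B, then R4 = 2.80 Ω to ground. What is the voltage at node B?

The second stage (R3 + R4 = 10.57 Ω) loads node A in parallel with R2.
Effective lower resistance at A: R2 ‖ 10.57 = 4.796 Ω.
So V_A = 26.5 × 0.4765 = 12.63 V.
Stage 2 is unloaded, so V_B = V_A · R4/(R3+R4) = 12.63 × 2.80/10.57 = 3.345 V.

V_B ≈ 3.34 V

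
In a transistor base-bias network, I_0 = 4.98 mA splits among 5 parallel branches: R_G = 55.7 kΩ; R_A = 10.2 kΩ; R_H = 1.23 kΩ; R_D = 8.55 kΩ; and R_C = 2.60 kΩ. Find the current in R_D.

I ≈ 0.407 mA

Total conductance ΣG = 1/55.7 + 1/10.2 + 1/1.23 + 1/8.55 + 1/2.60 = 1.431 (units of 1/kΩ).
Current divider: I(R_D) = I_0 · G_k/ΣG = 4.98 × (0.1170/1.431) = 4.98 × 0.08176 = 0.4071 mA.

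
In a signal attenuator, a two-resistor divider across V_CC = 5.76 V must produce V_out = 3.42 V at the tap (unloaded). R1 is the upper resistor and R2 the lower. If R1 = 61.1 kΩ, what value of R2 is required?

R2 ≈ 89.3 kΩ

Required fraction k = V_out/V_CC = 0.5938.
So R2 = R1 · V_out/(V_CC − V_out) = 61.1 × 3.42/(5.76 − 3.42) = 61.1 × 1.462 = 89.30 kΩ.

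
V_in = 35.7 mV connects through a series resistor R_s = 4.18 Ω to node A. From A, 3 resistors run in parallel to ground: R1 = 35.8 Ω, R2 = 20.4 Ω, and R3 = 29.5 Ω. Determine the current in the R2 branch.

Parallel bank: R_p = 1/(1/35.8 + 1/20.4 + 1/29.5) = 9.021 Ω.
V_A = 35.7 × 9.021/13.20 = 24.40 mV.
Branch current I = V_A/R2 = 24.40/20.4 = 1.196 mA.

I ≈ 1.20 mA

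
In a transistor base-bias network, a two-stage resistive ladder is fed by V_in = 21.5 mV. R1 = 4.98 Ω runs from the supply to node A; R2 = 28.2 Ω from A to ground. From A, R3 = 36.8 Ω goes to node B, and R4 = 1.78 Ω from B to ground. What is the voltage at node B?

The second stage (R3 + R4 = 38.58 Ω) loads node A in parallel with R2.
R2 ‖ (R3+R4) = 16.29 Ω.
V_A = 21.5 × 16.29/(4.98 + 16.29) = 16.47 mV.
Stage 2 is unloaded, so V_B = V_A · R4/(R3+R4) = 16.47 × 1.78/38.58 = 0.7597 mV.

V_B ≈ 0.760 mV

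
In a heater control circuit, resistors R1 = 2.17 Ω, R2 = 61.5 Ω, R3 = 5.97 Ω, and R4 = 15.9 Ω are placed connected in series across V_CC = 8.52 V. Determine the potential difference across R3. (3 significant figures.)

V ≈ 0.595 V

Total series resistance ΣR = 2.17 + 61.5 + 5.97 + 15.9 = 85.54 Ω.
V = V_CC · R/ΣR = 8.52 × 0.06979 = 0.5946 V.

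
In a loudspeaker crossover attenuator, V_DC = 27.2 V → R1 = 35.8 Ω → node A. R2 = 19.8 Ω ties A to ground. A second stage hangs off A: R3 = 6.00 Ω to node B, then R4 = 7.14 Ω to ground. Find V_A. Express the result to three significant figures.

The second stage (R3 + R4 = 13.14 Ω) loads node A in parallel with R2.
R2 ‖ (R3+R4) = 7.898 Ω.
First divider: V_A = V_DC · 7.898/(35.8 + 7.898) = 4.916 V.

V_A ≈ 4.92 V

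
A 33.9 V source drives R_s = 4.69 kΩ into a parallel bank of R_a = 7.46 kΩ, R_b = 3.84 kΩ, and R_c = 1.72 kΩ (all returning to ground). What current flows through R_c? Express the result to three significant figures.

Parallel bank: R_p = 1/(1/7.46 + 1/3.84 + 1/1.72) = 1.025 kΩ.
V_A by voltage divider: V_A = 33.9 × 1.025/(4.69 + 1.025) = 6.079 V.
I(R_c) = V_A / R_c = 6.079/1.72 = 3.534 mA.

I ≈ 3.53 mA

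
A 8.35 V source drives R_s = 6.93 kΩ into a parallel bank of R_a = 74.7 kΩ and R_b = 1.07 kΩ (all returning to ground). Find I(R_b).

Equivalent of the parallel group: R_p = 1.055 kΩ.
Node voltage V_A = V_s · R_p/(R_s + R_p) = 8.35 × 0.1321 = 1.103 V.
I(R_b) = V_A / R_b = 1.103/1.07 = 1.031 mA.

I ≈ 1.03 mA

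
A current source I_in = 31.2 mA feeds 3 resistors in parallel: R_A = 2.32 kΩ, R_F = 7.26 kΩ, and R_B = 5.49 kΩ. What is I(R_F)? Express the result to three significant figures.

Conductances: ΣG = 1/2.32 + 1/7.26 + 1/5.49 = 0.7509 (1/kΩ).
Current divider: I(R_F) = I_in · G_k/ΣG = 31.2 × (0.1377/0.7509) = 31.2 × 0.1834 = 5.723 mA.

I ≈ 5.72 mA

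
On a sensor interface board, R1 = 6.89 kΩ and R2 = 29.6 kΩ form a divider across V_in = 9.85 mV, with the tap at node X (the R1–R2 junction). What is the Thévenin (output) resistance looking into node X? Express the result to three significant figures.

R_th ≈ 5.59 kΩ

Looking into X with the source shorted: R_th = R1·R2/(R1+R2) = 6.890 × 29.6/36.49 = 5.589 kΩ.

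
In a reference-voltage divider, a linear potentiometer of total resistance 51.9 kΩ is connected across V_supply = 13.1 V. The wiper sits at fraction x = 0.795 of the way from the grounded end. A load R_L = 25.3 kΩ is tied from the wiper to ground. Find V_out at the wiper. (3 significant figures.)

V_out ≈ 7.81 V

Split the track: R_lower = x·R_p = 41.26 kΩ, R_upper = (1−x)·R_p = 10.64 kΩ.
Lower segment in parallel with the load: 41.26 ‖ 25.3 = 15.68 kΩ.
Loaded-divider output: V_out = 13.1 × 0.5958 = 7.805 V.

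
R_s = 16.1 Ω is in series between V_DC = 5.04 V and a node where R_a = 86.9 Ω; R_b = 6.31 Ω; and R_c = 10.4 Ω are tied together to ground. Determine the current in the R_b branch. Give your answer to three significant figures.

I ≈ 0.151 A

Parallel bank: R_p = 1/(1/86.9 + 1/6.31 + 1/10.4) = 3.757 Ω.
Node voltage V_A = V_DC · R_p/(R_s + R_p) = 5.04 × 0.1892 = 0.9537 V.
Branch current I = V_A/R_b = 0.9537/6.31 = 0.1511 A.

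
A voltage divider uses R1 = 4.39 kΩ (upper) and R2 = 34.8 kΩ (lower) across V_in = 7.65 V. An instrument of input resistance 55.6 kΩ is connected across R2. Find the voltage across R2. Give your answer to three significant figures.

R2 ‖ R_L = (34.8 × 55.6)/(34.8 + 55.6) = 21.40 kΩ.
Voltage divider with the loaded lower leg: V_out = 7.65 × 21.40/(4.39 + 21.40) = 7.65 × 0.8298 = 6.348 V.
(Unloaded it would be 6.79 V; the load pulls it down.)

V_out ≈ 6.35 V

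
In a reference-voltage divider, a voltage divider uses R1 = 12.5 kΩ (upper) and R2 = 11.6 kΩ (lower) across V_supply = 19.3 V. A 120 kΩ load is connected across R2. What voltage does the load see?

R2 ‖ R_L = (11.6 × 120)/(11.6 + 120) = 10.58 kΩ.
Voltage divider with the loaded lower leg: V_out = 19.3 × 10.58/(12.5 + 10.58) = 19.3 × 0.4583 = 8.846 V.

V_out ≈ 8.85 V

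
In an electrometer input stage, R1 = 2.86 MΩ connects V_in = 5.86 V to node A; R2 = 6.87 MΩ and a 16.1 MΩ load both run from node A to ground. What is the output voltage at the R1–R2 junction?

V_out ≈ 3.68 V

R2 ‖ R_L = (6.87 × 16.1)/(6.87 + 16.1) = 4.815 MΩ.
Voltage divider with the loaded lower leg: V_out = 5.86 × 4.815/(2.86 + 4.815) = 5.86 × 0.6274 = 3.676 V.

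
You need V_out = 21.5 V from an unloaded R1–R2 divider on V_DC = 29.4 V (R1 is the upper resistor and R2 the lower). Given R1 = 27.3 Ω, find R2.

V_out/V_DC = R2/(R1+R2) = 0.7313.
Rearranging, R2 = R1·k/(1−k) = 27.3 × 2.722 = 74.30 Ω.

R2 ≈ 74.3 Ω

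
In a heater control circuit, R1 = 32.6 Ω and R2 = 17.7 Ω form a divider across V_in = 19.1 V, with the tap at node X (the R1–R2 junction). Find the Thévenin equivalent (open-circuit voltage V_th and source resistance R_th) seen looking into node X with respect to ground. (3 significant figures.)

V_th ≈ 6.72 V, R_th ≈ 11.5 Ω

Open-circuit (no load on X): V_th = V_in · R2/(R1 + R2) = 19.1 × 17.7/(32.60 + 17.7) = 6.721 V.
Zeroing V_in shorts the top of R1 to ground, so R_th = R1 ‖ R2 = 11.47 Ω.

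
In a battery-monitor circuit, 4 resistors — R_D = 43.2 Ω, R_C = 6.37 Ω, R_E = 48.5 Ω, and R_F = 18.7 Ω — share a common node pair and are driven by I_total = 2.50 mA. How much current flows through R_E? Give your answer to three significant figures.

Total conductance ΣG = 1/43.2 + 1/6.37 + 1/48.5 + 1/18.7 = 0.2542 (units of 1/Ω).
R_E takes the fraction G_k/ΣG = 0.02062/0.2542 = 0.08110, so I = 2.50 × 0.08110 = 0.2028 mA.

I ≈ 0.203 mA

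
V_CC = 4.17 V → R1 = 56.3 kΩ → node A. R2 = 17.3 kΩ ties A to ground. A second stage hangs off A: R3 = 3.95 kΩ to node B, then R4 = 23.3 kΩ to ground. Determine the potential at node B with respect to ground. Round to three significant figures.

V_B ≈ 0.564 V

Node A sees R2 in parallel with the series input of stage 2, R3 + R4 = 27.25 kΩ.
Effective lower resistance at A: R2 ‖ 27.25 = 10.58 kΩ.
V_A = 4.17 × 10.58/(56.3 + 10.58) = 0.6598 V.
Then the unloaded second divider: V_B = V_A × R4/(R3+R4) = 0.6598 × 0.8550 = 0.5641 V.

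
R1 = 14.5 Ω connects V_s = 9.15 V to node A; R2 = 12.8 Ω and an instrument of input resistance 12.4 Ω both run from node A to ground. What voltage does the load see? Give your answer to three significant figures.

V_out ≈ 2.77 V

R2 ‖ R_L = (12.8 × 12.4)/(12.8 + 12.4) = 6.298 Ω.
Now apply the divider: V_out = 9.15 × 0.3028 = 2.771 V.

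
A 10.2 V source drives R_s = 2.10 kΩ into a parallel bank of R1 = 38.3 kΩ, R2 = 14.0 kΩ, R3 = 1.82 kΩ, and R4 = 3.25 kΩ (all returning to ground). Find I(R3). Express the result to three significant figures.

Parallel bank: R_p = 1/(1/38.3 + 1/14.0 + 1/1.82 + 1/3.25) = 1.047 kΩ.
V_A = 10.2 × 1.047/3.147 = 3.395 V.
I(R3) = V_A / R3 = 3.395/1.82 = 1.865 mA.
(Equivalently: I_total = 3.241 mA, then current-divider fraction G_k/ΣG = 0.5755.)

I ≈ 1.87 mA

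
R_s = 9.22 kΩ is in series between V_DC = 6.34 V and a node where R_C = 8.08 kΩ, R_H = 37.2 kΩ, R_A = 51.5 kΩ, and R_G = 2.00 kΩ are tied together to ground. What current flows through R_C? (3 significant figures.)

Parallel bank: R_p = 1/(1/8.08 + 1/37.2 + 1/51.5 + 1/2.00) = 1.492 kΩ.
V_A = 6.34 × 1.492/10.71 = 0.8833 V.
Branch current I = V_A/R_C = 0.8833/8.08 = 0.1093 mA.
(Equivalently: I_total = 0.5918 mA, then current-divider fraction G_k/ΣG = 0.1847.)

I ≈ 0.109 mA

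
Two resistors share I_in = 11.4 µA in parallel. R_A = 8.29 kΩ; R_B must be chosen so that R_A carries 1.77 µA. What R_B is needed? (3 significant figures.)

R_B ≈ 1.52 kΩ

In a two-way split, I_A/I_in = R_B/(R_A + R_B).
With f = 0.1553, R_B = R_A · f/(1−f) = 8.29 × 0.1838 = 1.524 kΩ.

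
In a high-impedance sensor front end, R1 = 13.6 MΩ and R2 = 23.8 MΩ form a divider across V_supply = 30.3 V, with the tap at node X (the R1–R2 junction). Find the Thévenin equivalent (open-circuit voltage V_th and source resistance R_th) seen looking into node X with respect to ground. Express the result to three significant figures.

V_th ≈ 19.3 V, R_th ≈ 8.65 MΩ

V_th is the unloaded tap voltage: V_supply · R2/(R1+R2) = 30.3 × 0.6364 = 19.28 V.
With V_supply suppressed (replaced by a short), R_th = R1 ‖ R2 = (13.60 × 23.8)/(13.60 + 23.8) = 8.655 MΩ.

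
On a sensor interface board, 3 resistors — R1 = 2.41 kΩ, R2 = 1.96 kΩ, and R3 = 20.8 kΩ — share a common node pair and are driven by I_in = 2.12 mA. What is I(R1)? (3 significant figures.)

I ≈ 0.904 mA

Total conductance ΣG = 1/2.41 + 1/1.96 + 1/20.8 = 0.9732 (units of 1/kΩ).
R1 takes the fraction G_k/ΣG = 0.4149/0.9732 = 0.4264, so I = 2.12 × 0.4264 = 0.9039 mA.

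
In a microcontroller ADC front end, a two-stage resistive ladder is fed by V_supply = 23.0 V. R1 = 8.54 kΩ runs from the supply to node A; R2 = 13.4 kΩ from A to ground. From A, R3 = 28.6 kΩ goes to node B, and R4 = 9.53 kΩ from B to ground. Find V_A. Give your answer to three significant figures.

V_A ≈ 12.4 V

The second stage (R3 + R4 = 38.13 kΩ) loads node A in parallel with R2.
Effective lower resistance at A: R2 ‖ 38.13 = 9.915 kΩ.
So V_A = 23.0 × 0.5373 = 12.36 V.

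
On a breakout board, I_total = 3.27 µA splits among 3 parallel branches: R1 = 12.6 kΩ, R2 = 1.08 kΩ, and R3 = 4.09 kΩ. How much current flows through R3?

I ≈ 0.640 µA

Conductances: ΣG = 1/12.6 + 1/1.08 + 1/4.09 = 1.250 (1/kΩ).
Current divider: I(R3) = I_total · G_k/ΣG = 3.27 × (0.2445/1.250) = 3.27 × 0.1956 = 0.6397 µA.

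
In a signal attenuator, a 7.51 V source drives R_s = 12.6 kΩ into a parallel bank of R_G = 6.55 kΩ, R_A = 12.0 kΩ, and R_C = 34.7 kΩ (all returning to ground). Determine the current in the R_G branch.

I ≈ 0.264 mA

Parallel bank: R_p = 1/(1/6.55 + 1/12.0 + 1/34.7) = 3.776 kΩ.
V_A by voltage divider: V_A = 7.51 × 3.776/(12.6 + 3.776) = 1.732 V.
Branch current I = V_A/R_G = 1.732/6.55 = 0.2644 mA.
(Check via current divider: I_total = 0.4586 mA; share G_k/ΣG = 0.5765 → same result.)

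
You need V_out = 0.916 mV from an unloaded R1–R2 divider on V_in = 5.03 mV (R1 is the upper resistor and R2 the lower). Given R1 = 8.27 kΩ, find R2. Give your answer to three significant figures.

R2 ≈ 1.84 kΩ

V_out/V_in = R2/(R1+R2) = 0.1821.
Rearranging, R2 = R1·k/(1−k) = 8.27 × 0.2227 = 1.841 kΩ.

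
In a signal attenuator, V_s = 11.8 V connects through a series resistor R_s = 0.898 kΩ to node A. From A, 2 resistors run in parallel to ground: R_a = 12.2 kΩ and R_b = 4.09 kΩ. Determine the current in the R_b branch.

I ≈ 2.23 mA

Parallel bank: R_p = 1/(1/12.2 + 1/4.09) = 3.063 kΩ.
V_A by voltage divider: V_A = 11.8 × 3.063/(0.898 + 3.063) = 9.125 V.
I(R_b) = V_A / R_b = 9.125/4.09 = 2.231 mA.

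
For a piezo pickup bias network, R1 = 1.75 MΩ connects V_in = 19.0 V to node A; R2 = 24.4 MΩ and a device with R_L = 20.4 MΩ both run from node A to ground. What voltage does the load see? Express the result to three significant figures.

V_out ≈ 16.4 V

The load sits in parallel with R2, giving an effective lower resistance R2' = R2·R_L/(R2+R_L) = 11.11 MΩ.
Voltage divider with the loaded lower leg: V_out = 19.0 × 11.11/(1.75 + 11.11) = 19.0 × 0.8639 = 16.41 V.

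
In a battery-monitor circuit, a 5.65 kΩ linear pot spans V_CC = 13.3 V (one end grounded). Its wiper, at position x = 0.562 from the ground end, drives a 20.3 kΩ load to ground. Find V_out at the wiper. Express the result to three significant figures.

The pot divides into 2.475 kΩ above the wiper and 3.175 kΩ below.
R_L loads the lower segment: effective lower R = 2.746 kΩ.
V_out = 13.3 × 2.746/(2.475 + 2.746) = 6.995 V.
(Unloaded: V_out = x·V_CC = 7.47 V.)

V_out ≈ 7.00 V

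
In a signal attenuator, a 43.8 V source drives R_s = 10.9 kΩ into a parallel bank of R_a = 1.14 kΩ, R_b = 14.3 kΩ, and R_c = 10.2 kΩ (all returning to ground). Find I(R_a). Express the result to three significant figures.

Combine the parallel branches: R_p = (1/1.14 + 1/14.3 + 1/10.2)⁻¹ = 0.9568 kΩ.
V_A = 43.8 × 0.9568/11.86 = 3.534 V.
I(R_a) = V_A / R_a = 3.534/1.14 = 3.100 mA.

I ≈ 3.10 mA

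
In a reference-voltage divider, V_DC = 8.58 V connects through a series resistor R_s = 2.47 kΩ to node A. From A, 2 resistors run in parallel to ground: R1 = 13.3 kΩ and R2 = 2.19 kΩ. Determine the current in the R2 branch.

Equivalent of the parallel group: R_p = 1.880 kΩ.
V_A = 8.58 × 1.880/4.350 = 3.709 V.
I(R2) = V_A / R2 = 3.709/2.19 = 1.693 mA.
(Equivalently: I_total = 1.972 mA, then current-divider fraction G_k/ΣG = 0.8586.)

I ≈ 1.69 mA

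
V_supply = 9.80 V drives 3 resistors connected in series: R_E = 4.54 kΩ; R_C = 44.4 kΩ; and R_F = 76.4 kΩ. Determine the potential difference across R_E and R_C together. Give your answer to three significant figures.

Total series resistance ΣR = 4.54 + 44.4 + 76.4 = 125.3 kΩ.
R_{R_E..R_C} = 4.54 + 44.4 = 48.94 kΩ.
By the voltage-divider rule, V = 9.80 × 48.94/125.3 = 3.826 V.

V ≈ 3.83 V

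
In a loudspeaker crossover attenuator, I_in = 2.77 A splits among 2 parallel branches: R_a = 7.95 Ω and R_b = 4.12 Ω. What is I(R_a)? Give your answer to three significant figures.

I ≈ 0.946 A

Two-branch current divider: I_k = I_in · R_other/(R_1 + R_2).
So I = 2.77 × 4.12/12.07 = 0.9455 A.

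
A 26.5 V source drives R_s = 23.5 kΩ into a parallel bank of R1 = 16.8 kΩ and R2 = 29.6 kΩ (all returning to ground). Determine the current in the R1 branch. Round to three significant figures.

I ≈ 0.494 mA

Combine the parallel branches: R_p = (1/16.8 + 1/29.6)⁻¹ = 10.72 kΩ.
V_A by voltage divider: V_A = 26.5 × 10.72/(23.5 + 10.72) = 8.300 V.
I(R1) = V_A / R1 = 8.300/16.8 = 0.4941 mA.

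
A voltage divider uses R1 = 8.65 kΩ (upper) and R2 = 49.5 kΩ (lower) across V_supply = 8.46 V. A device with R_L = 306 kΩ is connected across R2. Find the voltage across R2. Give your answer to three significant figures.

R2 ‖ R_L = (49.5 × 306)/(49.5 + 306) = 42.61 kΩ.
Now apply the divider: V_out = 8.46 × 0.8312 = 7.032 V.
(Unloaded it would be 7.20 V; the load pulls it down.)

V_out ≈ 7.03 V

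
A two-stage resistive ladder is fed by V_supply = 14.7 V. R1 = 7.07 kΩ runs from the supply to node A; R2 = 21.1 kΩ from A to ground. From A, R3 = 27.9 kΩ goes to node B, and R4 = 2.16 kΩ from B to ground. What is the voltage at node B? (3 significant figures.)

V_B ≈ 0.673 V

Node A sees R2 in parallel with the series input of stage 2, R3 + R4 = 30.06 kΩ.
Effective lower resistance at A: R2 ‖ 30.06 = 12.40 kΩ.
So V_A = 14.7 × 0.6368 = 9.361 V.
Stage 2 is unloaded, so V_B = V_A · R4/(R3+R4) = 9.361 × 2.16/30.06 = 0.6727 V.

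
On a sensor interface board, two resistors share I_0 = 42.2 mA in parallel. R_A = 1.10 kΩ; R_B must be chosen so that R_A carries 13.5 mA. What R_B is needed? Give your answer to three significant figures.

In a two-way split, I_A/I_0 = R_B/(R_A + R_B).
13.5/42.2 = R_B/(R_A + R_B) → R_B = R_A · (0.3199)/(1 − 0.3199) = 1.10 × 0.4704 = 0.5174 kΩ.

R_B ≈ 0.517 kΩ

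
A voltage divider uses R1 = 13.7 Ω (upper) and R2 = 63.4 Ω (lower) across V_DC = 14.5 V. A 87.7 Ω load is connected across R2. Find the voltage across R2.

V_out ≈ 10.6 V

R2 ‖ R_L = (63.4 × 87.7)/(63.4 + 87.7) = 36.80 Ω.
Then V_out = V_DC · R2'/(R1 + R2') = 14.5 × 36.80/50.50 = 10.57 V.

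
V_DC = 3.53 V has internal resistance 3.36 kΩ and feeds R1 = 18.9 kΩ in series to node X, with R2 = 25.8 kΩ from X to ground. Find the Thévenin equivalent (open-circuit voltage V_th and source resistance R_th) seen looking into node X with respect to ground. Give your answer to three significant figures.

V_th ≈ 1.90 V, R_th ≈ 11.9 kΩ

R1' = 3.36 + 18.9 = 22.26 kΩ (source resistance + R1).
Open-circuit (no load on X): V_th = V_DC · R2/(R1' + R2) = 3.53 × 25.8/(22.26 + 25.8) = 1.895 V.
With V_DC suppressed (replaced by a short), R_th = R1' ‖ R2 = (22.26 × 25.8)/(22.26 + 25.8) = 11.95 kΩ.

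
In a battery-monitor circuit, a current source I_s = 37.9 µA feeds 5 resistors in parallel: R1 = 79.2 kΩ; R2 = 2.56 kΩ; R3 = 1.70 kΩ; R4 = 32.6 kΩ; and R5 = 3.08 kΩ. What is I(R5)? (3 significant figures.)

Total conductance ΣG = 1/79.2 + 1/2.56 + 1/1.70 + 1/32.6 + 1/3.08 = 1.347 (units of 1/kΩ).
By the current-divider rule, I = I_s · G_k/ΣG = 37.9 × 0.2411 = 9.136 µA.

I ≈ 9.14 µA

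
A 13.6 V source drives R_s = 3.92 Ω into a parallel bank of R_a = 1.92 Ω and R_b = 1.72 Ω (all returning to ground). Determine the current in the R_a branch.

Parallel bank: R_p = 1/(1/1.92 + 1/1.72) = 0.9073 Ω.
V_A by voltage divider: V_A = 13.6 × 0.9073/(3.92 + 0.9073) = 2.556 V.
Branch current I = V_A/R_a = 2.556/1.92 = 1.331 A.

I ≈ 1.33 A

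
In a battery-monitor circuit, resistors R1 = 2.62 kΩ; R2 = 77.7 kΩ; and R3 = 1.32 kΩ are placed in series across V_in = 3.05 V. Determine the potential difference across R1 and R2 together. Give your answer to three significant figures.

ΣR = 2.62 + 77.7 + 1.32 = 81.64 kΩ.
R_{R1..R2} = 2.62 + 77.7 = 80.32 kΩ.
V = V_in · R/ΣR = 3.05 × 0.9838 = 3.001 V.

V ≈ 3.00 V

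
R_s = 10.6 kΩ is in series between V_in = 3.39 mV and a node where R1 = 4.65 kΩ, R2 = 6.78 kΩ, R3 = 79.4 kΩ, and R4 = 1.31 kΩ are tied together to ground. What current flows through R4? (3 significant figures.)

I ≈ 0.198 µA

Parallel bank: R_p = 1/(1/4.65 + 1/6.78 + 1/79.4 + 1/1.31) = 0.8783 kΩ.
V_A = 3.39 × 0.8783/11.48 = 0.2594 mV.
Branch current I = V_A/R4 = 0.2594/1.31 = 0.1980 µA.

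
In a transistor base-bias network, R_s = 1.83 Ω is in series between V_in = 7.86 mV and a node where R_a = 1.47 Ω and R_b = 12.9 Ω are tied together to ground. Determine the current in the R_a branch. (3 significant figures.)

I ≈ 2.24 mA

Parallel bank: R_p = 1/(1/1.47 + 1/12.9) = 1.320 Ω.
Node voltage V_A = V_in · R_p/(R_s + R_p) = 7.86 × 0.4190 = 3.293 mV.
I(R_a) = V_A / R_a = 3.293/1.47 = 2.240 mA.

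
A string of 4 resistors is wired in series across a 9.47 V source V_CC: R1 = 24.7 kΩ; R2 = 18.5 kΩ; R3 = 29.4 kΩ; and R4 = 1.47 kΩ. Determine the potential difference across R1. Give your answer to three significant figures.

Total series resistance ΣR = 24.7 + 18.5 + 29.4 + 1.47 = 74.07 kΩ.
V = V_CC · R/ΣR = 9.47 × 0.3335 = 3.158 V.

V ≈ 3.16 V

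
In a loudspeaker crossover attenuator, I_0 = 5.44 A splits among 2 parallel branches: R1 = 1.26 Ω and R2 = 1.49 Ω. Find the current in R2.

For two parallel branches, I_k = I_0 · (other R)/(sum of R).
I(R2) = 5.44 × 1.26/(1.26 + 1.49) = 5.44 × 0.4582 = 2.493 A.

I ≈ 2.49 A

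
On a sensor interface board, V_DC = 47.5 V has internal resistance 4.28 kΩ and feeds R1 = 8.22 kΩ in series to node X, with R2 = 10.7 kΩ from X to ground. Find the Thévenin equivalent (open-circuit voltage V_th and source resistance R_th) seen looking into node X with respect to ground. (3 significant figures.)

V_th ≈ 21.9 V, R_th ≈ 5.77 kΩ

R1' = 4.28 + 8.22 = 12.50 kΩ (source resistance + R1).
With X open, the divider is unloaded: V_th = 47.5 × 10.7/23.20 = 21.91 V.
Looking into X with the source shorted: R_th = R1'·R2/(R1'+R2) = 12.50 × 10.7/23.20 = 5.765 kΩ.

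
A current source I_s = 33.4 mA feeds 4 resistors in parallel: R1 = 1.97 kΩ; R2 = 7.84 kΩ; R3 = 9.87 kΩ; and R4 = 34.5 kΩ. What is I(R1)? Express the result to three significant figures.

I ≈ 22.1 mA

Conductances: ΣG = 1/1.97 + 1/7.84 + 1/9.87 + 1/34.5 = 0.7655 (1/kΩ).
By the current-divider rule, I = I_s · G_k/ΣG = 33.4 × 0.6631 = 22.15 mA.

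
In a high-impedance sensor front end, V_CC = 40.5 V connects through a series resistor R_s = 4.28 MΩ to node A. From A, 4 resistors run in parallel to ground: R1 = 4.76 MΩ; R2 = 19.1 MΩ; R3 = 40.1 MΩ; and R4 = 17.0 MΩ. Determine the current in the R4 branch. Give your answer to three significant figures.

Equivalent of the parallel group: R_p = 2.888 MΩ.
V_A by voltage divider: V_A = 40.5 × 2.888/(4.28 + 2.888) = 16.32 V.
I(R4) = V_A / R4 = 16.32/17.0 = 0.9600 µA.

I ≈ 0.960 µA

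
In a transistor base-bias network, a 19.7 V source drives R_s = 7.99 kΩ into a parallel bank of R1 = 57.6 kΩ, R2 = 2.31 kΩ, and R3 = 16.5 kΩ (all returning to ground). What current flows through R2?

Parallel bank: R_p = 1/(1/57.6 + 1/2.31 + 1/16.5) = 1.957 kΩ.
V_A by voltage divider: V_A = 19.7 × 1.957/(7.99 + 1.957) = 3.877 V.
I(R2) = V_A / R2 = 3.877/2.31 = 1.678 mA.
(Equivalently: I_total = 1.980 mA, then current-divider fraction G_k/ΣG = 0.8474.)

I ≈ 1.68 mA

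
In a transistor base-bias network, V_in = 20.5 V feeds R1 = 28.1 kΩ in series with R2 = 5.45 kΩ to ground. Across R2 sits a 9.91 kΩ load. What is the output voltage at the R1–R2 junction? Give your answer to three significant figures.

V_out ≈ 2.28 V

The load sits in parallel with R2, giving an effective lower resistance R2' = R2·R_L/(R2+R_L) = 3.516 kΩ.
Then V_out = V_in · R2'/(R1 + R2') = 20.5 × 3.516/31.62 = 2.280 V.
(Unloaded it would be 3.33 V; the load pulls it down.)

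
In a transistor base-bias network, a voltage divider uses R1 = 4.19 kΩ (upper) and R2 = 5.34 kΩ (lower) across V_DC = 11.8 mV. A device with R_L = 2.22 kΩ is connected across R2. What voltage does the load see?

V_out ≈ 3.21 mV

The load sits in parallel with R2, giving an effective lower resistance R2' = R2·R_L/(R2+R_L) = 1.568 kΩ.
Voltage divider with the loaded lower leg: V_out = 11.8 × 1.568/(4.19 + 1.568) = 11.8 × 0.2723 = 3.213 mV.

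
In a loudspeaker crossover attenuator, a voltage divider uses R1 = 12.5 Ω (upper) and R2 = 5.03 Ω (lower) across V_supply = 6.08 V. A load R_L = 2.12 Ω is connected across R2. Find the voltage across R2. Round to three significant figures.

First combine the lower leg with the load: R2 ‖ R_L = 1.491 Ω.
Voltage divider with the loaded lower leg: V_out = 6.08 × 1.491/(12.5 + 1.491) = 6.08 × 0.1066 = 0.6481 V.
(Unloaded it would be 1.74 V; the load pulls it down.)

V_out ≈ 0.648 V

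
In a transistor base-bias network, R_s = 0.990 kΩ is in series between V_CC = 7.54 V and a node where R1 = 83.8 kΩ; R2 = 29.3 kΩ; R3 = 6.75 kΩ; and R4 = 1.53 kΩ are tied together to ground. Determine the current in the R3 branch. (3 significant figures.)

I ≈ 0.607 mA

Combine the parallel branches: R_p = (1/83.8 + 1/29.3 + 1/6.75 + 1/1.53)⁻¹ = 1.180 kΩ.
V_A = 7.54 × 1.180/2.170 = 4.099 V.
Branch current I = V_A/R3 = 4.099/6.75 = 0.6073 mA.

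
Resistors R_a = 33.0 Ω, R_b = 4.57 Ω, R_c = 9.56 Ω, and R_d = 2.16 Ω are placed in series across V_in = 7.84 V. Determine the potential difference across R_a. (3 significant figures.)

Total series resistance ΣR = 33.0 + 4.57 + 9.56 + 2.16 = 49.29 Ω.
By the voltage-divider rule, V = 7.84 × 33.00/49.29 = 5.249 V.

V ≈ 5.25 V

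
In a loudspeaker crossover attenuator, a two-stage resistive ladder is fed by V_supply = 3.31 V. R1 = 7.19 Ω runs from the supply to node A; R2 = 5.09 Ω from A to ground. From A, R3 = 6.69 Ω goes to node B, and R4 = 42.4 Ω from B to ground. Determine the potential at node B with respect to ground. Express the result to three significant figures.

V_B ≈ 1.12 V

The second stage (R3 + R4 = 49.09 Ω) loads node A in parallel with R2.
R2 ‖ (R3+R4) = 4.612 Ω.
So V_A = 3.31 × 0.3908 = 1.293 V.
Then the unloaded second divider: V_B = V_A × R4/(R3+R4) = 1.293 × 0.8637 = 1.117 V.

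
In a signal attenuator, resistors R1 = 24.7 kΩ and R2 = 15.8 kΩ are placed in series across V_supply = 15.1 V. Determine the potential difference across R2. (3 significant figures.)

V ≈ 5.89 V

ΣR = 24.7 + 15.8 = 40.50 kΩ.
Voltage divider: V = V_supply · (15.80 / 40.50) = 15.1 × 0.3901 = 5.891 V.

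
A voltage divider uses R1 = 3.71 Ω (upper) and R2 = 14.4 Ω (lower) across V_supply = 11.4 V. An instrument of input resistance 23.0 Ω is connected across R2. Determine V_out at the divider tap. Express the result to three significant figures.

V_out ≈ 8.03 V

First combine the lower leg with the load: R2 ‖ R_L = 8.856 Ω.
Then V_out = V_supply · R2'/(R1 + R2') = 11.4 × 8.856/12.57 = 8.034 V.
(Unloaded it would be 9.06 V; the load pulls it down.)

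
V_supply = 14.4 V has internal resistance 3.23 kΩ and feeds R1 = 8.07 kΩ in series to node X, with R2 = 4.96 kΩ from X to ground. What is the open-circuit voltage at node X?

V_th ≈ 4.39 V

R1' = 3.23 + 8.07 = 11.30 kΩ (source resistance + R1).
V_th is the unloaded tap voltage: V_supply · R2/(R1'+R2) = 14.4 × 0.3050 = 4.393 V.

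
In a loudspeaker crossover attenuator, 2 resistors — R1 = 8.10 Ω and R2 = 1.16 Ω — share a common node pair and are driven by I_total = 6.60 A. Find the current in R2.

I ≈ 5.77 A

Two-branch current divider: I_k = I_total · R_other/(R_1 + R_2).
So I = 6.60 × 8.10/9.260 = 5.773 A.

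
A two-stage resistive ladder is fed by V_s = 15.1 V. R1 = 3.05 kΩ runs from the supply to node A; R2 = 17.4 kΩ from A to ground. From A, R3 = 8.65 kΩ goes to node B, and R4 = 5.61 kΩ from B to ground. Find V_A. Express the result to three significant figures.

V_A ≈ 10.9 V

Looking into the second stage from A: R3 + R4 = 14.26 kΩ appears in parallel with R2.
Effective lower resistance at A: R2 ‖ 14.26 = 7.837 kΩ.
V_A = 15.1 × 7.837/(3.05 + 7.837) = 10.87 V.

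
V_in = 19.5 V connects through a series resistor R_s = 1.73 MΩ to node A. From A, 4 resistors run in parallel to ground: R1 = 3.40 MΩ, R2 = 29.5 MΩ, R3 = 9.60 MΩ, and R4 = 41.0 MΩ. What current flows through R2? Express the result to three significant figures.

Combine the parallel branches: R_p = (1/3.40 + 1/29.5 + 1/9.60 + 1/41.0)⁻¹ = 2.190 MΩ.
V_A = 19.5 × 2.190/3.920 = 10.89 V.
I(R2) = V_A / R2 = 10.89/29.5 = 0.3693 µA.

I ≈ 0.369 µA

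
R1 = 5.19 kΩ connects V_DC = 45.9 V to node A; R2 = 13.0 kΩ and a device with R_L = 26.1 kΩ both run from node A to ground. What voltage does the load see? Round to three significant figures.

R2 ‖ R_L = (13.0 × 26.1)/(13.0 + 26.1) = 8.678 kΩ.
Voltage divider with the loaded lower leg: V_out = 45.9 × 8.678/(5.19 + 8.678) = 45.9 × 0.6258 = 28.72 V.
(Unloaded it would be 32.8 V; the load pulls it down.)

V_out ≈ 28.7 V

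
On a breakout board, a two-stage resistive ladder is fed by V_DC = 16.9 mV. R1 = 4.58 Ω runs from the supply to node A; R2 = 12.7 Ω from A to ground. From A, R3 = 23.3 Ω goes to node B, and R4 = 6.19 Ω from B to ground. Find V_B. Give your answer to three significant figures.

Node A sees R2 in parallel with the series input of stage 2, R3 + R4 = 29.49 Ω.
R2 ‖ (R3+R4) = 8.877 Ω.
First divider: V_A = V_DC · 8.877/(4.58 + 8.877) = 11.15 mV.
Then the unloaded second divider: V_B = V_A × R4/(R3+R4) = 11.15 × 0.2099 = 2.340 mV.

V_B ≈ 2.34 mV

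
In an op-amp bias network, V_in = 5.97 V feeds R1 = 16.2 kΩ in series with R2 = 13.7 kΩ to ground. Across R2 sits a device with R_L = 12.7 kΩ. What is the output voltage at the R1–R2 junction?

The load sits in parallel with R2, giving an effective lower resistance R2' = R2·R_L/(R2+R_L) = 6.591 kΩ.
Then V_out = V_in · R2'/(R1 + R2') = 5.97 × 6.591/22.79 = 1.726 V.

V_out ≈ 1.73 V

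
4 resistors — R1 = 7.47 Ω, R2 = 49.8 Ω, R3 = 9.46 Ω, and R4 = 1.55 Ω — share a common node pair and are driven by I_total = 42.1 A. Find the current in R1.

Total conductance ΣG = 1/7.47 + 1/49.8 + 1/9.46 + 1/1.55 = 0.9048 (units of 1/Ω).
R1 takes the fraction G_k/ΣG = 0.1339/0.9048 = 0.1480, so I = 42.1 × 0.1480 = 6.229 A.

I ≈ 6.23 A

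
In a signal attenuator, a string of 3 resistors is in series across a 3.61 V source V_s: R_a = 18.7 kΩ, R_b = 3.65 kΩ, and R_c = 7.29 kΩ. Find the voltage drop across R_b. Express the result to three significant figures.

ΣR = 18.7 + 3.65 + 7.29 = 29.64 kΩ.
By the voltage-divider rule, V = 3.61 × 3.650/29.64 = 0.4446 V.

V ≈ 0.445 V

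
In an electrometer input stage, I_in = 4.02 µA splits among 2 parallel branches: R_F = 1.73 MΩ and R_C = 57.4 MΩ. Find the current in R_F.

I ≈ 3.90 µA

Two-branch current divider: I_k = I_in · R_other/(R_1 + R_2).
I(R_F) = 4.02 × 57.4/(1.73 + 57.4) = 4.02 × 0.9707 = 3.902 µA.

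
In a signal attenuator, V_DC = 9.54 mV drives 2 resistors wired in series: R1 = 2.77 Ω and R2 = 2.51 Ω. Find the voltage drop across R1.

Series total: ΣR = 2.77 + 2.51 = 5.280 Ω.
V = V_DC · R/ΣR = 9.54 × 0.5246 = 5.005 mV.

V ≈ 5.00 mV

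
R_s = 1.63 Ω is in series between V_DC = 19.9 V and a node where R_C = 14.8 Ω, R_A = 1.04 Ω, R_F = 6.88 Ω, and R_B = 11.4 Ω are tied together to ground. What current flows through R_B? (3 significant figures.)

Equivalent of the parallel group: R_p = 0.7923 Ω.
Node voltage V_A = V_DC · R_p/(R_s + R_p) = 19.9 × 0.3271 = 6.509 V.
I(R_B) = V_A / R_B = 6.509/11.4 = 0.5710 A.
(Check via current divider: I_total = 8.215 A; share G_k/ΣG = 0.06950 → same result.)

I ≈ 0.571 A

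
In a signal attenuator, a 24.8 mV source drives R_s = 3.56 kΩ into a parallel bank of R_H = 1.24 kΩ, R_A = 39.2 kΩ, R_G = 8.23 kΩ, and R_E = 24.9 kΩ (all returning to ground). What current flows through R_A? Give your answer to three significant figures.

I ≈ 0.139 µA

Parallel bank: R_p = 1/(1/1.24 + 1/39.2 + 1/8.23 + 1/24.9) = 1.006 kΩ.
Node voltage V_A = V_DC · R_p/(R_s + R_p) = 24.8 × 0.2204 = 5.466 mV.
I(R_A) = V_A / R_A = 5.466/39.2 = 0.1394 µA.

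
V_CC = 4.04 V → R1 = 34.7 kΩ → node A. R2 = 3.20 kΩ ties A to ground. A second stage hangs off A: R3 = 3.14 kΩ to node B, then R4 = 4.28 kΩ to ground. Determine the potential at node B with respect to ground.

Looking into the second stage from A: R3 + R4 = 7.420 kΩ appears in parallel with R2.
R2 ‖ (R3+R4) = 2.236 kΩ.
First divider: V_A = V_CC · 2.236/(34.7 + 2.236) = 0.2445 V.
Stage 2 is unloaded, so V_B = V_A · R4/(R3+R4) = 0.2445 × 4.28/7.420 = 0.1411 V.

V_B ≈ 0.141 V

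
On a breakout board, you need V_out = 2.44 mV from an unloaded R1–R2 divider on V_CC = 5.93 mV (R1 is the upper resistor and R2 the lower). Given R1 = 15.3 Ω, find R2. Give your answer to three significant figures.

V_out/V_CC = R2/(R1+R2) = 0.4115.
R2 = R1 · 0.4115/(1 − 0.4115) = 10.70 Ω.

R2 ≈ 10.7 Ω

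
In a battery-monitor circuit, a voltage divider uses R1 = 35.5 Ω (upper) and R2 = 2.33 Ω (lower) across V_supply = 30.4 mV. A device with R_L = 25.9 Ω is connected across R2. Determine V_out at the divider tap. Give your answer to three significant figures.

R2 ‖ R_L = (2.33 × 25.9)/(2.33 + 25.9) = 2.138 Ω.
Voltage divider with the loaded lower leg: V_out = 30.4 × 2.138/(35.5 + 2.138) = 30.4 × 0.05680 = 1.727 mV.

V_out ≈ 1.73 mV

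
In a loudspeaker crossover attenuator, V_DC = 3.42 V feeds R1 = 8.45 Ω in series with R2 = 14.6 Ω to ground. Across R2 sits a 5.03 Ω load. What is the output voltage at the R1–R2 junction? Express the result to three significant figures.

V_out ≈ 1.05 V

The load sits in parallel with R2, giving an effective lower resistance R2' = R2·R_L/(R2+R_L) = 3.741 Ω.
Then V_out = V_DC · R2'/(R1 + R2') = 3.42 × 3.741/12.19 = 1.050 V.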